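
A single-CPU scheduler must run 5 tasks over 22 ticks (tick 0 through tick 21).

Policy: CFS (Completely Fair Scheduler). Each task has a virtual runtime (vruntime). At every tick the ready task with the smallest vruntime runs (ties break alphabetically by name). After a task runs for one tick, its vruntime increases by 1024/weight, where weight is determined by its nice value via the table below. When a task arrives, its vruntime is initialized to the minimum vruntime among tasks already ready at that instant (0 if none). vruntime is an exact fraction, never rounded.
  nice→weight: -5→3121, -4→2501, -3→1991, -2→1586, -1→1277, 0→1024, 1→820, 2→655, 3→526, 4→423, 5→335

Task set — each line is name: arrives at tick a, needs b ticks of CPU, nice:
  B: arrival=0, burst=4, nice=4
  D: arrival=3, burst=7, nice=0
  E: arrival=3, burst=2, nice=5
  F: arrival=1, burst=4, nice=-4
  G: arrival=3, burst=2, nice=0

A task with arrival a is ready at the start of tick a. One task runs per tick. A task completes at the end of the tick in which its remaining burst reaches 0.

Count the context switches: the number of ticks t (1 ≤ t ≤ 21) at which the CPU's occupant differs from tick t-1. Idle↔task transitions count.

t=0: vr[B=0] → run B
t=1: vr[B=1024/423 F=1024/423] → run B
t=2: vr[B=2048/423 F=1024/423] → run F
t=3: vr[B=2048/423 D=2994176/1057923 E=2994176/1057923 F=2994176/1057923 G=2994176/1057923] → run D
t=4: vr[B=2048/423 D=4052099/1057923 E=2994176/1057923 F=2994176/1057923 G=2994176/1057923] → run E
t=5: vr[B=2048/423 D=4052099/1057923 E=2086362112/354404205 F=2994176/1057923 G=2994176/1057923] → run F
t=6: vr[B=2048/423 D=4052099/1057923 E=2086362112/354404205 F=3427328/1057923 G=2994176/1057923] → run G
t=7: vr[B=2048/423 D=4052099/1057923 E=2086362112/354404205 F=3427328/1057923 G=4052099/1057923] → run F
t=8: vr[B=2048/423 D=4052099/1057923 E=2086362112/354404205 F=3860480/1057923 G=4052099/1057923] → run F
t=9: vr[B=2048/423 D=4052099/1057923 E=2086362112/354404205 G=4052099/1057923] → run D
t=10: vr[B=2048/423 D=5110022/1057923 E=2086362112/354404205 G=4052099/1057923] → run G
t=11: vr[B=2048/423 D=5110022/1057923 E=2086362112/354404205] → run D
t=12: vr[B=2048/423 D=6167945/1057923 E=2086362112/354404205] → run B
t=13: vr[B=1024/141 D=6167945/1057923 E=2086362112/354404205] → run D
t=14: vr[B=1024/141 D=7225868/1057923 E=2086362112/354404205] → run E
t=15: vr[B=1024/141 D=7225868/1057923] → run D
t=16: vr[B=1024/141 D=8283791/1057923] → run B
t=17: vr[D=8283791/1057923] → run D
t=18: vr[D=9341714/1057923] → run D
t=19: (idle)
t=20: (idle)
t=21: (idle)

context switches = 16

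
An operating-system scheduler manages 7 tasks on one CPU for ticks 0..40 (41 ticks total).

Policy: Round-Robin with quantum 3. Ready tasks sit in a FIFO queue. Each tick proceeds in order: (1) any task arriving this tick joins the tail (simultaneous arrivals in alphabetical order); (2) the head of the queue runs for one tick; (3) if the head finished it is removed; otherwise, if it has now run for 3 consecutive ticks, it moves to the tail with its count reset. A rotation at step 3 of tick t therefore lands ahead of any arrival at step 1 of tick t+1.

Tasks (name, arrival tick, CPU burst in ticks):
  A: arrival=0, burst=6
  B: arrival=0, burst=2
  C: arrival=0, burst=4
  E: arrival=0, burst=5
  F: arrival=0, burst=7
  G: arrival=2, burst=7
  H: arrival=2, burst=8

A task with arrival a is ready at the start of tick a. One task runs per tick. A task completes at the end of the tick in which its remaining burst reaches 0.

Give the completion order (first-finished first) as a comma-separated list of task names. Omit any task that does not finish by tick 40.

completion order = B, A, C, E, F, G, H

t=0: queue=[A,B,C,E,F] q_used=0 → run A
t=1: queue=[A,B,C,E,F] q_used=1 → run A
t=2: queue=[A,B,C,E,F,G,H] q_used=2 → run A
t=3: queue=[B,C,E,F,G,H,A] q_used=0 → run B
t=4: queue=[B,C,E,F,G,H,A] q_used=1 → run B
t=5: queue=[C,E,F,G,H,A] q_used=0 → run C
t=6: queue=[C,E,F,G,H,A] q_used=1 → run C
t=7: queue=[C,E,F,G,H,A] q_used=2 → run C
t=8: queue=[E,F,G,H,A,C] q_used=0 → run E
t=9: queue=[E,F,G,H,A,C] q_used=1 → run E
t=10: queue=[E,F,G,H,A,C] q_used=2 → run E
t=11: queue=[F,G,H,A,C,E] q_used=0 → run F
t=12: queue=[F,G,H,A,C,E] q_used=1 → run F
t=13: queue=[F,G,H,A,C,E] q_used=2 → run F
t=14: queue=[G,H,A,C,E,F] q_used=0 → run G
t=15: queue=[G,H,A,C,E,F] q_used=1 → run G
t=16: queue=[G,H,A,C,E,F] q_used=2 → run G
t=17: queue=[H,A,C,E,F,G] q_used=0 → run H
t=18: queue=[H,A,C,E,F,G] q_used=1 → run H
t=19: queue=[H,A,C,E,F,G] q_used=2 → run H
t=20: queue=[A,C,E,F,G,H] q_used=0 → run A
t=21: queue=[A,C,E,F,G,H] q_used=1 → run A
t=22: queue=[A,C,E,F,G,H] q_used=2 → run A
t=23: queue=[C,E,F,G,H] q_used=0 → run C
t=24: queue=[E,F,G,H] q_used=0 → run E
t=25: queue=[E,F,G,H] q_used=1 → run E
t=26: queue=[F,G,H] q_used=0 → run F
t=27: queue=[F,G,H] q_used=1 → run F
t=28: queue=[F,G,H] q_used=2 → run F
t=29: queue=[G,H,F] q_used=0 → run G
t=30: queue=[G,H,F] q_used=1 → run G
t=31: queue=[G,H,F] q_used=2 → run G
t=32: queue=[H,F,G] q_used=0 → run H
t=33: queue=[H,F,G] q_used=1 → run H
t=34: queue=[H,F,G] q_used=2 → run H
t=35: queue=[F,G,H] q_used=0 → run F
t=36: queue=[G,H] q_used=0 → run G
t=37: queue=[H] q_used=0 → run H
t=38: queue=[H] q_used=1 → run H
t=39: (idle)
t=40: (idle)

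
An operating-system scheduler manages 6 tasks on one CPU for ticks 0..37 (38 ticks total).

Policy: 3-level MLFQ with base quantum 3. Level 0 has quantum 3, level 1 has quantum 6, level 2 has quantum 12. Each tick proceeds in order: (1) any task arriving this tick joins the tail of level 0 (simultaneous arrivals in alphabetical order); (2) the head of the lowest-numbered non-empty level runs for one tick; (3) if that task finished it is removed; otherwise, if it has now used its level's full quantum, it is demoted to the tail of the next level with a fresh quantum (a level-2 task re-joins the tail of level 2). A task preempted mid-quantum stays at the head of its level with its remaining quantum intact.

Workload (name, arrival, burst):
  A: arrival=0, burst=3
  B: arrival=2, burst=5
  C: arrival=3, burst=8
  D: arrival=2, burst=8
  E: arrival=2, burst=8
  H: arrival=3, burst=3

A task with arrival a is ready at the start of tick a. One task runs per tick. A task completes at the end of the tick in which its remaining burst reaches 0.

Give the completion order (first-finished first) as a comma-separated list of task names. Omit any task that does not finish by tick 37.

t=0: L0/L1/L2 = A/-/- → run A
t=1: L0/L1/L2 = A/-/- → run A
t=2: L0/L1/L2 = ABDE/-/- → run A
t=3: L0/L1/L2 = BDECH/-/- → run B
t=4: L0/L1/L2 = BDECH/-/- → run B
t=5: L0/L1/L2 = BDECH/-/- → run B
t=6: L0/L1/L2 = DECH/B/- → run D
t=7: L0/L1/L2 = DECH/B/- → run D
t=8: L0/L1/L2 = DECH/B/- → run D
t=9: L0/L1/L2 = ECH/BD/- → run E
t=10: L0/L1/L2 = ECH/BD/- → run E
t=11: L0/L1/L2 = ECH/BD/- → run E
t=12: L0/L1/L2 = CH/BDE/- → run C
t=13: L0/L1/L2 = CH/BDE/- → run C
t=14: L0/L1/L2 = CH/BDE/- → run C
t=15: L0/L1/L2 = H/BDEC/- → run H
t=16: L0/L1/L2 = H/BDEC/- → run H
t=17: L0/L1/L2 = H/BDEC/- → run H
t=18: L0/L1/L2 = -/BDEC/- → run B
t=19: L0/L1/L2 = -/BDEC/- → run B
t=20: L0/L1/L2 = -/DEC/- → run D
t=21: L0/L1/L2 = -/DEC/- → run D
t=22: L0/L1/L2 = -/DEC/- → run D
t=23: L0/L1/L2 = -/DEC/- → run D
t=24: L0/L1/L2 = -/DEC/- → run D
t=25: L0/L1/L2 = -/EC/- → run E
t=26: L0/L1/L2 = -/EC/- → run E
t=27: L0/L1/L2 = -/EC/- → run E
t=28: L0/L1/L2 = -/EC/- → run E
t=29: L0/L1/L2 = -/EC/- → run E
t=30: L0/L1/L2 = -/C/- → run C
t=31: L0/L1/L2 = -/C/- → run C
t=32: L0/L1/L2 = -/C/- → run C
t=33: L0/L1/L2 = -/C/- → run C
t=34: L0/L1/L2 = -/C/- → run C
t=35: (idle)
t=36: (idle)
t=37: (idle)

completion order = A, H, B, D, E, C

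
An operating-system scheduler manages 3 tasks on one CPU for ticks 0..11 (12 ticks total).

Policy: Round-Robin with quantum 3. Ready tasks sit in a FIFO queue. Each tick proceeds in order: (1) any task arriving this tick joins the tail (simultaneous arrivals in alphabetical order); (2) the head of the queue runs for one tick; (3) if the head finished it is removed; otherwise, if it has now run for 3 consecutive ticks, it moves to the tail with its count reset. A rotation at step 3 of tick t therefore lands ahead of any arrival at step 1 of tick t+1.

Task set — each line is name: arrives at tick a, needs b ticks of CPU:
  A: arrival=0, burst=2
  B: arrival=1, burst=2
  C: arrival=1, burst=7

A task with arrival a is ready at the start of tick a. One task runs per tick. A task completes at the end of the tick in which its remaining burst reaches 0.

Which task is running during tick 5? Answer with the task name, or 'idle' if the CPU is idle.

t=0: queue=[A] q_used=0 → run A
t=1: queue=[A,B,C] q_used=1 → run A
t=2: queue=[B,C] q_used=0 → run B
t=3: queue=[B,C] q_used=1 → run B
t=4: queue=[C] q_used=0 → run C
t=5: queue=[C] q_used=1 → run C
t=6: queue=[C] q_used=2 → run C
t=7: queue=[C] q_used=0 → run C
t=8: queue=[C] q_used=1 → run C
t=9: queue=[C] q_used=2 → run C
t=10: queue=[C] q_used=0 → run C
t=11: (idle)

running at tick 5 = C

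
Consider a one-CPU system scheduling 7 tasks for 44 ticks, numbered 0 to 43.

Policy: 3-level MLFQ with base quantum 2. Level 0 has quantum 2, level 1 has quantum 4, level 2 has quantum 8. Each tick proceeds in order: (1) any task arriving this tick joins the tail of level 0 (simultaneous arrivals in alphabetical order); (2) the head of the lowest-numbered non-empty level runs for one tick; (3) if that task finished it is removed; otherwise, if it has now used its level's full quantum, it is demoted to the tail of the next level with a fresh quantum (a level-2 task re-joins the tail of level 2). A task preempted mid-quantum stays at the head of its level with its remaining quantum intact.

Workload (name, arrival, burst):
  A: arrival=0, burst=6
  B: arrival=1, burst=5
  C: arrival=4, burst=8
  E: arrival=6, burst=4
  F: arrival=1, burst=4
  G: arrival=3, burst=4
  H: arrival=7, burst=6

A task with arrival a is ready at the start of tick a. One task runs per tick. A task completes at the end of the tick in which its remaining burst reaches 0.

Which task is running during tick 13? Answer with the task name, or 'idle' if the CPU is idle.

t=0: L0/L1/L2 = A/-/- → run A
t=1: L0/L1/L2 = ABF/-/- → run A
t=2: L0/L1/L2 = BF/A/- → run B
t=3: L0/L1/L2 = BFG/A/- → run B
t=4: L0/L1/L2 = FGC/AB/- → run F
t=5: L0/L1/L2 = FGC/AB/- → run F
t=6: L0/L1/L2 = GCE/ABF/- → run G
t=7: L0/L1/L2 = GCEH/ABF/- → run G
t=8: L0/L1/L2 = CEH/ABFG/- → run C
t=9: L0/L1/L2 = CEH/ABFG/- → run C
t=10: L0/L1/L2 = EH/ABFGC/- → run E
t=11: L0/L1/L2 = EH/ABFGC/- → run E
t=12: L0/L1/L2 = H/ABFGCE/- → run H
t=13: L0/L1/L2 = H/ABFGCE/- → run H
t=14: L0/L1/L2 = -/ABFGCEH/- → run A
t=15: L0/L1/L2 = -/ABFGCEH/- → run A
t=16: L0/L1/L2 = -/ABFGCEH/- → run A
t=17: L0/L1/L2 = -/ABFGCEH/- → run A
t=18: L0/L1/L2 = -/BFGCEH/- → run B
t=19: L0/L1/L2 = -/BFGCEH/- → run B
t=20: L0/L1/L2 = -/BFGCEH/- → run B
t=21: L0/L1/L2 = -/FGCEH/- → run F
t=22: L0/L1/L2 = -/FGCEH/- → run F
t=23: L0/L1/L2 = -/GCEH/- → run G
t=24: L0/L1/L2 = -/GCEH/- → run G
t=25: L0/L1/L2 = -/CEH/- → run C
t=26: L0/L1/L2 = -/CEH/- → run C
t=27: L0/L1/L2 = -/CEH/- → run C
t=28: L0/L1/L2 = -/CEH/- → run C
t=29: L0/L1/L2 = -/EH/C → run E
t=30: L0/L1/L2 = -/EH/C → run E
t=31: L0/L1/L2 = -/H/C → run H
t=32: L0/L1/L2 = -/H/C → run H
t=33: L0/L1/L2 = -/H/C → run H
t=34: L0/L1/L2 = -/H/C → run H
t=35: L0/L1/L2 = -/-/C → run C
t=36: L0/L1/L2 = -/-/C → run C
t=37: (idle)
t=38: (idle)
t=39: (idle)
t=40: (idle)
t=41: (idle)
t=42: (idle)
t=43: (idle)

running at tick 13 = H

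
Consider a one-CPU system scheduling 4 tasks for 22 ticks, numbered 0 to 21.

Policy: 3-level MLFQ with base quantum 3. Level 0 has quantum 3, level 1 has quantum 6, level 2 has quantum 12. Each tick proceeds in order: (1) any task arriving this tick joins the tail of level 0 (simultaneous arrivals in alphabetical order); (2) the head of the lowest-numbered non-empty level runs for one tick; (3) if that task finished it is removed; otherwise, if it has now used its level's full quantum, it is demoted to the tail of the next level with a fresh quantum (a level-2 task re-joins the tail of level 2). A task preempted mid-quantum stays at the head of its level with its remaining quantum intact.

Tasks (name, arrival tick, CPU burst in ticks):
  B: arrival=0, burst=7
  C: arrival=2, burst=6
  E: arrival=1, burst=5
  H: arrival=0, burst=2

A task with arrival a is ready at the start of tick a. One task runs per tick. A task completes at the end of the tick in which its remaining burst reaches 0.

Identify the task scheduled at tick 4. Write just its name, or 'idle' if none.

running at tick 4 = H

t=0: L0/L1/L2 = BH/-/- → run B
t=1: L0/L1/L2 = BHE/-/- → run B
t=2: L0/L1/L2 = BHEC/-/- → run B
t=3: L0/L1/L2 = HEC/B/- → run H
t=4: L0/L1/L2 = HEC/B/- → run H
t=5: L0/L1/L2 = EC/B/- → run E
t=6: L0/L1/L2 = EC/B/- → run E
t=7: L0/L1/L2 = EC/B/- → run E
t=8: L0/L1/L2 = C/BE/- → run C
t=9: L0/L1/L2 = C/BE/- → run C
t=10: L0/L1/L2 = C/BE/- → run C
t=11: L0/L1/L2 = -/BEC/- → run B
t=12: L0/L1/L2 = -/BEC/- → run B
t=13: L0/L1/L2 = -/BEC/- → run B
t=14: L0/L1/L2 = -/BEC/- → run B
t=15: L0/L1/L2 = -/EC/- → run E
t=16: L0/L1/L2 = -/EC/- → run E
t=17: L0/L1/L2 = -/C/- → run C
t=18: L0/L1/L2 = -/C/- → run C
t=19: L0/L1/L2 = -/C/- → run C
t=20: (idle)
t=21: (idle)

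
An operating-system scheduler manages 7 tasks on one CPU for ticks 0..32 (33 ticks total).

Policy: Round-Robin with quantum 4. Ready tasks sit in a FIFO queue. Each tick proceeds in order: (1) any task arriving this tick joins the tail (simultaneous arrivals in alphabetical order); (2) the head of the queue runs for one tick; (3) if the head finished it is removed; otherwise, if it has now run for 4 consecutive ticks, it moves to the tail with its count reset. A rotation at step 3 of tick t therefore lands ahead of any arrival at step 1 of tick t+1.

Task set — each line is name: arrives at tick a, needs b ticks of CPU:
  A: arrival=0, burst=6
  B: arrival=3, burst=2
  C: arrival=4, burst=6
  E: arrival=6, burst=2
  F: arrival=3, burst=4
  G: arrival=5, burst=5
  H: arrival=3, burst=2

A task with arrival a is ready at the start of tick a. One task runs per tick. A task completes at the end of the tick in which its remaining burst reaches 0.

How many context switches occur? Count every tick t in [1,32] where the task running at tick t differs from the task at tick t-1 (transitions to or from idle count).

context switches = 10

t=0: queue=[A] q_used=0 → run A
t=1: queue=[A] q_used=1 → run A
t=2: queue=[A] q_used=2 → run A
t=3: queue=[A,B,F,H] q_used=3 → run A
t=4: queue=[B,F,H,A,C] q_used=0 → run B
t=5: queue=[B,F,H,A,C,G] q_used=1 → run B
t=6: queue=[F,H,A,C,G,E] q_used=0 → run F
t=7: queue=[F,H,A,C,G,E] q_used=1 → run F
t=8: queue=[F,H,A,C,G,E] q_used=2 → run F
t=9: queue=[F,H,A,C,G,E] q_used=3 → run F
t=10: queue=[H,A,C,G,E] q_used=0 → run H
t=11: queue=[H,A,C,G,E] q_used=1 → run H
t=12: queue=[A,C,G,E] q_used=0 → run A
t=13: queue=[A,C,G,E] q_used=1 → run A
t=14: queue=[C,G,E] q_used=0 → run C
t=15: queue=[C,G,E] q_used=1 → run C
t=16: queue=[C,G,E] q_used=2 → run C
t=17: queue=[C,G,E] q_used=3 → run C
t=18: queue=[G,E,C] q_used=0 → run G
t=19: queue=[G,E,C] q_used=1 → run G
t=20: queue=[G,E,C] q_used=2 → run G
t=21: queue=[G,E,C] q_used=3 → run G
t=22: queue=[E,C,G] q_used=0 → run E
t=23: queue=[E,C,G] q_used=1 → run E
t=24: queue=[C,G] q_used=0 → run C
t=25: queue=[C,G] q_used=1 → run C
t=26: queue=[G] q_used=0 → run G
t=27: (idle)
t=28: (idle)
t=29: (idle)
t=30: (idle)
t=31: (idle)
t=32: (idle)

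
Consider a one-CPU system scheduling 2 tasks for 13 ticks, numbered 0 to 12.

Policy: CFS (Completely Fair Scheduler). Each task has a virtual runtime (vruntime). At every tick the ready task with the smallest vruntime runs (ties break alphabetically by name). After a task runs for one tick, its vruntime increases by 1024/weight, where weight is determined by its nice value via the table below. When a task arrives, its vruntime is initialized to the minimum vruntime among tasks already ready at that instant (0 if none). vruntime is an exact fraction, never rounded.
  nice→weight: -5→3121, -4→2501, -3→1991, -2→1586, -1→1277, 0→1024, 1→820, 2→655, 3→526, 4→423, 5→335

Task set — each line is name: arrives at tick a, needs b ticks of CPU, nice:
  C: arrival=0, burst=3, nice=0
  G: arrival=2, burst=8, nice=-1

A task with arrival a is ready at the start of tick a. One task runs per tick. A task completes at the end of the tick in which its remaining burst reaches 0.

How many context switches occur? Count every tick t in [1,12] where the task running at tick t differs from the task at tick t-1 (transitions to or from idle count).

context switches = 2

t=0: vr[C=0] → run C
t=1: vr[C=1] → run C
t=2: vr[C=2 G=2] → run C
t=3: vr[G=2] → run G
t=4: vr[G=3578/1277] → run G
t=5: vr[G=4602/1277] → run G
t=6: vr[G=5626/1277] → run G
t=7: vr[G=6650/1277] → run G
t=8: vr[G=7674/1277] → run G
t=9: vr[G=8698/1277] → run G
t=10: vr[G=9722/1277] → run G
t=11: (idle)
t=12: (idle)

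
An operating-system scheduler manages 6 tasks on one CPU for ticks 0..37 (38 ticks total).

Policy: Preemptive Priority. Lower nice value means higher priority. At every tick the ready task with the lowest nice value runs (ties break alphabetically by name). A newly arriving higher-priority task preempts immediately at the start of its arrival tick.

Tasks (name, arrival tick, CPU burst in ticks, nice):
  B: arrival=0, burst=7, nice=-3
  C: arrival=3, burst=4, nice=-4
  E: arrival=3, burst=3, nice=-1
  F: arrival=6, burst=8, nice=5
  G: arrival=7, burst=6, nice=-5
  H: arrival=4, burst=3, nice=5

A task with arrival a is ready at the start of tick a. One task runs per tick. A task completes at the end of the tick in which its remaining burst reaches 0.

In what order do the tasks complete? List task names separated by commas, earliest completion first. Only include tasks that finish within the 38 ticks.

completion order = C, G, B, E, F, H

t=0: ready={B} → run B
t=1: ready={B} → run B
t=2: ready={B} → run B
t=3: ready={B,C,E} → run C
t=4: ready={B,C,E,H} → run C
t=5: ready={B,C,E,H} → run C
t=6: ready={B,C,E,F,H} → run C
t=7: ready={B,E,F,G,H} → run G
t=8: ready={B,E,F,G,H} → run G
t=9: ready={B,E,F,G,H} → run G
t=10: ready={B,E,F,G,H} → run G
t=11: ready={B,E,F,G,H} → run G
t=12: ready={B,E,F,G,H} → run G
t=13: ready={B,E,F,H} → run B
t=14: ready={B,E,F,H} → run B
t=15: ready={B,E,F,H} → run B
t=16: ready={B,E,F,H} → run B
t=17: ready={E,F,H} → run E
t=18: ready={E,F,H} → run E
t=19: ready={E,F,H} → run E
t=20: ready={F,H} → run F
t=21: ready={F,H} → run F
t=22: ready={F,H} → run F
t=23: ready={F,H} → run F
t=24: ready={F,H} → run F
t=25: ready={F,H} → run F
t=26: ready={F,H} → run F
t=27: ready={F,H} → run F
t=28: ready={H} → run H
t=29: ready={H} → run H
t=30: ready={H} → run H
t=31: (idle)
t=32: (idle)
t=33: (idle)
t=34: (idle)
t=35: (idle)
t=36: (idle)
t=37: (idle)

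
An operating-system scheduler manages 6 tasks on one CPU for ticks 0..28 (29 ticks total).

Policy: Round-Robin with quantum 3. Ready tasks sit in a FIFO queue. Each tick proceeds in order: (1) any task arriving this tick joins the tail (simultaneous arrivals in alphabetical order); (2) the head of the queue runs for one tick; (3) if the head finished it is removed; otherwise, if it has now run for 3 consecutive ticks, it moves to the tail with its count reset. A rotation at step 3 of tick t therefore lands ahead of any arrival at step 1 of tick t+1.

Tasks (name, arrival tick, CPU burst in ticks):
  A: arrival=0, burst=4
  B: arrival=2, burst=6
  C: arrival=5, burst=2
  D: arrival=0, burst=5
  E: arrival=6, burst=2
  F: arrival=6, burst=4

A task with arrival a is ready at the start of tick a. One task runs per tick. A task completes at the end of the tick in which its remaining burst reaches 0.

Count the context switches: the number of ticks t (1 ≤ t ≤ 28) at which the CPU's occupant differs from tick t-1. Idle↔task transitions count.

context switches = 10

t=0: queue=[A,D] q_used=0 → run A
t=1: queue=[A,D] q_used=1 → run A
t=2: queue=[A,D,B] q_used=2 → run A
t=3: queue=[D,B,A] q_used=0 → run D
t=4: queue=[D,B,A] q_used=1 → run D
t=5: queue=[D,B,A,C] q_used=2 → run D
t=6: queue=[B,A,C,D,E,F] q_used=0 → run B
t=7: queue=[B,A,C,D,E,F] q_used=1 → run B
t=8: queue=[B,A,C,D,E,F] q_used=2 → run B
t=9: queue=[A,C,D,E,F,B] q_used=0 → run A
t=10: queue=[C,D,E,F,B] q_used=0 → run C
t=11: queue=[C,D,E,F,B] q_used=1 → run C
t=12: queue=[D,E,F,B] q_used=0 → run D
t=13: queue=[D,E,F,B] q_used=1 → run D
t=14: queue=[E,F,B] q_used=0 → run E
t=15: queue=[E,F,B] q_used=1 → run E
t=16: queue=[F,B] q_used=0 → run F
t=17: queue=[F,B] q_used=1 → run F
t=18: queue=[F,B] q_used=2 → run F
t=19: queue=[B,F] q_used=0 → run B
t=20: queue=[B,F] q_used=1 → run B
t=21: queue=[B,F] q_used=2 → run B
t=22: queue=[F] q_used=0 → run F
t=23: (idle)
t=24: (idle)
t=25: (idle)
t=26: (idle)
t=27: (idle)
t=28: (idle)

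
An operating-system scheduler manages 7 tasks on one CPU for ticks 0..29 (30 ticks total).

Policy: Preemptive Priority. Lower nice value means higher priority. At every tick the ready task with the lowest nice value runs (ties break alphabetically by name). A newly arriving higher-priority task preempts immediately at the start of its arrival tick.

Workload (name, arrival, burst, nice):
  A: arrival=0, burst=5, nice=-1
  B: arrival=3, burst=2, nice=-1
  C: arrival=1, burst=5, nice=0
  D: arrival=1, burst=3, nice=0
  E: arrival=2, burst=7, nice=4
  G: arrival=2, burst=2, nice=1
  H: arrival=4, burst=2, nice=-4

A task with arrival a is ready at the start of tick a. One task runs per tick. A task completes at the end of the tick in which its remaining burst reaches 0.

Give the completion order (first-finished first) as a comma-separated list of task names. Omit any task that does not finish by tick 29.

t=0: ready={A} → run A
t=1: ready={A,C,D} → run A
t=2: ready={A,C,D,E,G} → run A
t=3: ready={A,B,C,D,E,G} → run A
t=4: ready={A,B,C,D,E,G,H} → run H
t=5: ready={A,B,C,D,E,G,H} → run H
t=6: ready={A,B,C,D,E,G} → run A
t=7: ready={B,C,D,E,G} → run B
t=8: ready={B,C,D,E,G} → run B
t=9: ready={C,D,E,G} → run C
t=10: ready={C,D,E,G} → run C
t=11: ready={C,D,E,G} → run C
t=12: ready={C,D,E,G} → run C
t=13: ready={C,D,E,G} → run C
t=14: ready={D,E,G} → run D
t=15: ready={D,E,G} → run D
t=16: ready={D,E,G} → run D
t=17: ready={E,G} → run G
t=18: ready={E,G} → run G
t=19: ready={E} → run E
t=20: ready={E} → run E
t=21: ready={E} → run E
t=22: ready={E} → run E
t=23: ready={E} → run E
t=24: ready={E} → run E
t=25: ready={E} → run E
t=26: (idle)
t=27: (idle)
t=28: (idle)
t=29: (idle)

completion order = H, A, B, C, D, G, E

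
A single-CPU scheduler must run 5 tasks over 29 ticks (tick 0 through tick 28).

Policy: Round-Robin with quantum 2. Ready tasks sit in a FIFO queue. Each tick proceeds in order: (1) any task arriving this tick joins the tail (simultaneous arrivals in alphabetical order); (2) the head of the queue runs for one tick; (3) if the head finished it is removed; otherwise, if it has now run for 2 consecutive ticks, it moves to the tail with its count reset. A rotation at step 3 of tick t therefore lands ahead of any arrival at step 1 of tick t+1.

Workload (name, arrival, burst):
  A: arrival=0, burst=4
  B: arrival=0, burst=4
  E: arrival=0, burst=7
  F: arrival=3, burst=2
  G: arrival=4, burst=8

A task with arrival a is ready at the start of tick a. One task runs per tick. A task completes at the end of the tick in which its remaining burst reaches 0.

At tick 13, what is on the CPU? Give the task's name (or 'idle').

running at tick 13 = G

t=0: queue=[A,B,E] q_used=0 → run A
t=1: queue=[A,B,E] q_used=1 → run A
t=2: queue=[B,E,A] q_used=0 → run B
t=3: queue=[B,E,A,F] q_used=1 → run B
t=4: queue=[E,A,F,B,G] q_used=0 → run E
t=5: queue=[E,A,F,B,G] q_used=1 → run E
t=6: queue=[A,F,B,G,E] q_used=0 → run A
t=7: queue=[A,F,B,G,E] q_used=1 → run A
t=8: queue=[F,B,G,E] q_used=0 → run F
t=9: queue=[F,B,G,E] q_used=1 → run F
t=10: queue=[B,G,E] q_used=0 → run B
t=11: queue=[B,G,E] q_used=1 → run B
t=12: queue=[G,E] q_used=0 → run G
t=13: queue=[G,E] q_used=1 → run G
t=14: queue=[E,G] q_used=0 → run E
t=15: queue=[E,G] q_used=1 → run E
t=16: queue=[G,E] q_used=0 → run G
t=17: queue=[G,E] q_used=1 → run G
t=18: queue=[E,G] q_used=0 → run E
t=19: queue=[E,G] q_used=1 → run E
t=20: queue=[G,E] q_used=0 → run G
t=21: queue=[G,E] q_used=1 → run G
t=22: queue=[E,G] q_used=0 → run E
t=23: queue=[G] q_used=0 → run G
t=24: queue=[G] q_used=1 → run G
t=25: (idle)
t=26: (idle)
t=27: (idle)
t=28: (idle)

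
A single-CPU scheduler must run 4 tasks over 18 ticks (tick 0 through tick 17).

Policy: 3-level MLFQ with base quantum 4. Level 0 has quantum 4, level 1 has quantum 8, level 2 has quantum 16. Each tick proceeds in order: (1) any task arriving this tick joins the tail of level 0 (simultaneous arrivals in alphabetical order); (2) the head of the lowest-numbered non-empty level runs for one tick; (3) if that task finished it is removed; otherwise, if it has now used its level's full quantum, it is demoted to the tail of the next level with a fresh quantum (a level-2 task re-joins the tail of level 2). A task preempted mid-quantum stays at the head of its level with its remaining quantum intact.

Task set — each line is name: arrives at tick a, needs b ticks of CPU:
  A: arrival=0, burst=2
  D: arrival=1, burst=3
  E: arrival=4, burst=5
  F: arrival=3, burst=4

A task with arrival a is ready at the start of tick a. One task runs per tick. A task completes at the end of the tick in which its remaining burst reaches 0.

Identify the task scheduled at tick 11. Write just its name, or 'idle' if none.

running at tick 11 = E

t=0: L0/L1/L2 = A/-/- → run A
t=1: L0/L1/L2 = AD/-/- → run A
t=2: L0/L1/L2 = D/-/- → run D
t=3: L0/L1/L2 = DF/-/- → run D
t=4: L0/L1/L2 = DFE/-/- → run D
t=5: L0/L1/L2 = FE/-/- → run F
t=6: L0/L1/L2 = FE/-/- → run F
t=7: L0/L1/L2 = FE/-/- → run F
t=8: L0/L1/L2 = FE/-/- → run F
t=9: L0/L1/L2 = E/-/- → run E
t=10: L0/L1/L2 = E/-/- → run E
t=11: L0/L1/L2 = E/-/- → run E
t=12: L0/L1/L2 = E/-/- → run E
t=13: L0/L1/L2 = -/E/- → run E
t=14: (idle)
t=15: (idle)
t=16: (idle)
t=17: (idle)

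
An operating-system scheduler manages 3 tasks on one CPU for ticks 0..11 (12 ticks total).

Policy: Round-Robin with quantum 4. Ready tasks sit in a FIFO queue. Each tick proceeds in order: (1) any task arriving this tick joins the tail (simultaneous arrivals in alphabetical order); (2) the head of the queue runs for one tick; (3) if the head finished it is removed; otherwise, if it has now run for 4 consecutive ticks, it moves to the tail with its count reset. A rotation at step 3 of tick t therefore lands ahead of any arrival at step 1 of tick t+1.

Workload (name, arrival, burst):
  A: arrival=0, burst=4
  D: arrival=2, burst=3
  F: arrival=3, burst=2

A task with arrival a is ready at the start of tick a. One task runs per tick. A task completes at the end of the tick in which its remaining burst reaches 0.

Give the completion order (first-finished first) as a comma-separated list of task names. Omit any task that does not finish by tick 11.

t=0: queue=[A] q_used=0 → run A
t=1: queue=[A] q_used=1 → run A
t=2: queue=[A,D] q_used=2 → run A
t=3: queue=[A,D,F] q_used=3 → run A
t=4: queue=[D,F] q_used=0 → run D
t=5: queue=[D,F] q_used=1 → run D
t=6: queue=[D,F] q_used=2 → run D
t=7: queue=[F] q_used=0 → run F
t=8: queue=[F] q_used=1 → run F
t=9: (idle)
t=10: (idle)
t=11: (idle)

completion order = A, D, F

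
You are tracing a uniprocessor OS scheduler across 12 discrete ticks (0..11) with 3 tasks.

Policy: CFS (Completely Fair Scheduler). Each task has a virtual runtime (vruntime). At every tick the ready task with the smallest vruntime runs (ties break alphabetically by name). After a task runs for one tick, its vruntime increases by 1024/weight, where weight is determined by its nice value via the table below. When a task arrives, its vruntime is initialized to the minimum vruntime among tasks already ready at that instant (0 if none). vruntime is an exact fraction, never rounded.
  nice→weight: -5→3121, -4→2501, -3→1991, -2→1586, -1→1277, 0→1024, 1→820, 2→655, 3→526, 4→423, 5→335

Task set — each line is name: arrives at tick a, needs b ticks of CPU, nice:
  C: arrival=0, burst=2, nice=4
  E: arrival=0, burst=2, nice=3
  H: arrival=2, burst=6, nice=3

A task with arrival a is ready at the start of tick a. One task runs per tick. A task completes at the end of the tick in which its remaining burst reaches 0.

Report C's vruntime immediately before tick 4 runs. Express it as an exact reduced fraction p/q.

t=0: vr[C=0 E=0] → run C
t=1: vr[C=1024/423 E=0] → run E
t=2: vr[C=1024/423 E=512/263 H=512/263] → run E
t=3: vr[C=1024/423 H=512/263] → run H
t=4: vr[C=1024/423 H=1024/263] → run C
t=5: vr[H=1024/263] → run H
t=6: vr[H=1536/263] → run H
t=7: vr[H=2048/263] → run H
t=8: vr[H=2560/263] → run H
t=9: vr[H=3072/263] → run H
t=10: (idle)
t=11: (idle)

vruntime(C, start of tick 4) = 1024/423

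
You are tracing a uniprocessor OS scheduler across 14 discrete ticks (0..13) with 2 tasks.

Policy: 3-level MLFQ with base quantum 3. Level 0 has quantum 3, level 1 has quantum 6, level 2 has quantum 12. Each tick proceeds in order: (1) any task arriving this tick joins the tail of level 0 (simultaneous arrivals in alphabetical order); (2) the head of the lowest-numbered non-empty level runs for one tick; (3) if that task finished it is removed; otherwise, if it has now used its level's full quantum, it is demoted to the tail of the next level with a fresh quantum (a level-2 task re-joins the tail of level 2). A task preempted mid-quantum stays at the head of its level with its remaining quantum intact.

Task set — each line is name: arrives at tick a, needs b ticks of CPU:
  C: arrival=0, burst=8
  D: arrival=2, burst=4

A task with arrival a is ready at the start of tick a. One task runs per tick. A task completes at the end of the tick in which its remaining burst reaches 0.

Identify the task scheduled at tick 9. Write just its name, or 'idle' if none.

t=0: L0/L1/L2 = C/-/- → run C
t=1: L0/L1/L2 = C/-/- → run C
t=2: L0/L1/L2 = CD/-/- → run C
t=3: L0/L1/L2 = D/C/- → run D
t=4: L0/L1/L2 = D/C/- → run D
t=5: L0/L1/L2 = D/C/- → run D
t=6: L0/L1/L2 = -/CD/- → run C
t=7: L0/L1/L2 = -/CD/- → run C
t=8: L0/L1/L2 = -/CD/- → run C
t=9: L0/L1/L2 = -/CD/- → run C
t=10: L0/L1/L2 = -/CD/- → run C
t=11: L0/L1/L2 = -/D/- → run D
t=12: (idle)
t=13: (idle)

running at tick 9 = C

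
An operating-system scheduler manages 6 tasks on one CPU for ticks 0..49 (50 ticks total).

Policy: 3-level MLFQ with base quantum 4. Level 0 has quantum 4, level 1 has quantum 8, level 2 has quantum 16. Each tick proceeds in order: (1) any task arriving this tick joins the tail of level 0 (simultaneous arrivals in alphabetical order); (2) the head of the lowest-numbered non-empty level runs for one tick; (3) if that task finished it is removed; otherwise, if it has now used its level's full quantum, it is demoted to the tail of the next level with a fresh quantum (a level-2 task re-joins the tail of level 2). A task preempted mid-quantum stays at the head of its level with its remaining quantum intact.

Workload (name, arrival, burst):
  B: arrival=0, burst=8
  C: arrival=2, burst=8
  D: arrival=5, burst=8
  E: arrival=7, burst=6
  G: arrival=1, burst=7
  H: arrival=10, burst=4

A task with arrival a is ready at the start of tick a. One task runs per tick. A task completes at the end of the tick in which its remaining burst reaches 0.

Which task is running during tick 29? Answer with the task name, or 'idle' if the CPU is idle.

t=0: L0/L1/L2 = B/-/- → run B
t=1: L0/L1/L2 = BG/-/- → run B
t=2: L0/L1/L2 = BGC/-/- → run B
t=3: L0/L1/L2 = BGC/-/- → run B
t=4: L0/L1/L2 = GC/B/- → run G
t=5: L0/L1/L2 = GCD/B/- → run G
t=6: L0/L1/L2 = GCD/B/- → run G
t=7: L0/L1/L2 = GCDE/B/- → run G
t=8: L0/L1/L2 = CDE/BG/- → run C
t=9: L0/L1/L2 = CDE/BG/- → run C
t=10: L0/L1/L2 = CDEH/BG/- → run C
t=11: L0/L1/L2 = CDEH/BG/- → run C
t=12: L0/L1/L2 = DEH/BGC/- → run D
t=13: L0/L1/L2 = DEH/BGC/- → run D
t=14: L0/L1/L2 = DEH/BGC/- → run D
t=15: L0/L1/L2 = DEH/BGC/- → run D
t=16: L0/L1/L2 = EH/BGCD/- → run E
t=17: L0/L1/L2 = EH/BGCD/- → run E
t=18: L0/L1/L2 = EH/BGCD/- → run E
t=19: L0/L1/L2 = EH/BGCD/- → run E
t=20: L0/L1/L2 = H/BGCDE/- → run H
t=21: L0/L1/L2 = H/BGCDE/- → run H
t=22: L0/L1/L2 = H/BGCDE/- → run H
t=23: L0/L1/L2 = H/BGCDE/- → run H
t=24: L0/L1/L2 = -/BGCDE/- → run B
t=25: L0/L1/L2 = -/BGCDE/- → run B
t=26: L0/L1/L2 = -/BGCDE/- → run B
t=27: L0/L1/L2 = -/BGCDE/- → run B
t=28: L0/L1/L2 = -/GCDE/- → run G
t=29: L0/L1/L2 = -/GCDE/- → run G
t=30: L0/L1/L2 = -/GCDE/- → run G
t=31: L0/L1/L2 = -/CDE/- → run C
t=32: L0/L1/L2 = -/CDE/- → run C
t=33: L0/L1/L2 = -/CDE/- → run C
t=34: L0/L1/L2 = -/CDE/- → run C
t=35: L0/L1/L2 = -/DE/- → run D
t=36: L0/L1/L2 = -/DE/- → run D
t=37: L0/L1/L2 = -/DE/- → run D
t=38: L0/L1/L2 = -/DE/- → run D
t=39: L0/L1/L2 = -/E/- → run E
t=40: L0/L1/L2 = -/E/- → run E
t=41: (idle)
t=42: (idle)
t=43: (idle)
t=44: (idle)
t=45: (idle)
t=46: (idle)
t=47: (idle)
t=48: (idle)
t=49: (idle)

running at tick 29 = G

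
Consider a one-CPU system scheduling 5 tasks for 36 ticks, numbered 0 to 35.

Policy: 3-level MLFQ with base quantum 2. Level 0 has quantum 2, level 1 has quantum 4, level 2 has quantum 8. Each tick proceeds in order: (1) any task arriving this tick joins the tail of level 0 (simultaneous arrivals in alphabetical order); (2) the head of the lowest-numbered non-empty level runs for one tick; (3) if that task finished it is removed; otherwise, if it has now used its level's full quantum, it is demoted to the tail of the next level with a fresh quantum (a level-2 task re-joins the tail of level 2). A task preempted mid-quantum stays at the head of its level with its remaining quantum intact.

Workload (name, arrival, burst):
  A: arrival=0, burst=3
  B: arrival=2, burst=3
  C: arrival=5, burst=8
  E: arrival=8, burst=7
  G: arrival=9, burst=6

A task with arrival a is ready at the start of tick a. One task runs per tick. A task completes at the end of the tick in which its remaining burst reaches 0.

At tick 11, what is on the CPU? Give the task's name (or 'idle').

t=0: L0/L1/L2 = A/-/- → run A
t=1: L0/L1/L2 = A/-/- → run A
t=2: L0/L1/L2 = B/A/- → run B
t=3: L0/L1/L2 = B/A/- → run B
t=4: L0/L1/L2 = -/AB/- → run A
t=5: L0/L1/L2 = C/B/- → run C
t=6: L0/L1/L2 = C/B/- → run C
t=7: L0/L1/L2 = -/BC/- → run B
t=8: L0/L1/L2 = E/C/- → run E
t=9: L0/L1/L2 = EG/C/- → run E
t=10: L0/L1/L2 = G/CE/- → run G
t=11: L0/L1/L2 = G/CE/- → run G
t=12: L0/L1/L2 = -/CEG/- → run C
t=13: L0/L1/L2 = -/CEG/- → run C
t=14: L0/L1/L2 = -/CEG/- → run C
t=15: L0/L1/L2 = -/CEG/- → run C
t=16: L0/L1/L2 = -/EG/C → run E
t=17: L0/L1/L2 = -/EG/C → run E
t=18: L0/L1/L2 = -/EG/C → run E
t=19: L0/L1/L2 = -/EG/C → run E
t=20: L0/L1/L2 = -/G/CE → run G
t=21: L0/L1/L2 = -/G/CE → run G
t=22: L0/L1/L2 = -/G/CE → run G
t=23: L0/L1/L2 = -/G/CE → run G
t=24: L0/L1/L2 = -/-/CE → run C
t=25: L0/L1/L2 = -/-/CE → run C
t=26: L0/L1/L2 = -/-/E → run E
t=27: (idle)
t=28: (idle)
t=29: (idle)
t=30: (idle)
t=31: (idle)
t=32: (idle)
t=33: (idle)
t=34: (idle)
t=35: (idle)

running at tick 11 = G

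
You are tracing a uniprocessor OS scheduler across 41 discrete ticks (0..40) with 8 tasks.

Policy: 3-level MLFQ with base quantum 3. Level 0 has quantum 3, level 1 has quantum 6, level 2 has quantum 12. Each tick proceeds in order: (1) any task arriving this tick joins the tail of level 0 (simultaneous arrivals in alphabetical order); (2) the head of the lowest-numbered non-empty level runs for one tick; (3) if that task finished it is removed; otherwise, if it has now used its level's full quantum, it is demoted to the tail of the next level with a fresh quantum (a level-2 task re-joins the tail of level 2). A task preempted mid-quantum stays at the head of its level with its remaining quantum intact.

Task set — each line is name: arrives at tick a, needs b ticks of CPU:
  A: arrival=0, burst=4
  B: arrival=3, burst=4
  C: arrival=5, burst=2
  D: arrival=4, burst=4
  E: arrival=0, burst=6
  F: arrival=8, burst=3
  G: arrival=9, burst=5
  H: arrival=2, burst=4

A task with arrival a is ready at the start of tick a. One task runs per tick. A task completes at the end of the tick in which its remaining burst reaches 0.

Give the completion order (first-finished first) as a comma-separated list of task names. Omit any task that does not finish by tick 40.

completion order = C, F, A, E, H, B, D, G

t=0: L0/L1/L2 = AE/-/- → run A
t=1: L0/L1/L2 = AE/-/- → run A
t=2: L0/L1/L2 = AEH/-/- → run A
t=3: L0/L1/L2 = EHB/A/- → run E
t=4: L0/L1/L2 = EHBD/A/- → run E
t=5: L0/L1/L2 = EHBDC/A/- → run E
t=6: L0/L1/L2 = HBDC/AE/- → run H
t=7: L0/L1/L2 = HBDC/AE/- → run H
t=8: L0/L1/L2 = HBDCF/AE/- → run H
t=9: L0/L1/L2 = BDCFG/AEH/- → run B
t=10: L0/L1/L2 = BDCFG/AEH/- → run B
t=11: L0/L1/L2 = BDCFG/AEH/- → run B
t=12: L0/L1/L2 = DCFG/AEHB/- → run D
t=13: L0/L1/L2 = DCFG/AEHB/- → run D
t=14: L0/L1/L2 = DCFG/AEHB/- → run D
t=15: L0/L1/L2 = CFG/AEHBD/- → run C
t=16: L0/L1/L2 = CFG/AEHBD/- → run C
t=17: L0/L1/L2 = FG/AEHBD/- → run F
t=18: L0/L1/L2 = FG/AEHBD/- → run F
t=19: L0/L1/L2 = FG/AEHBD/- → run F
t=20: L0/L1/L2 = G/AEHBD/- → run G
t=21: L0/L1/L2 = G/AEHBD/- → run G
t=22: L0/L1/L2 = G/AEHBD/- → run G
t=23: L0/L1/L2 = -/AEHBDG/- → run A
t=24: L0/L1/L2 = -/EHBDG/- → run E
t=25: L0/L1/L2 = -/EHBDG/- → run E
t=26: L0/L1/L2 = -/EHBDG/- → run E
t=27: L0/L1/L2 = -/HBDG/- → run H
t=28: L0/L1/L2 = -/BDG/- → run B
t=29: L0/L1/L2 = -/DG/- → run D
t=30: L0/L1/L2 = -/G/- → run G
t=31: L0/L1/L2 = -/G/- → run G
t=32: (idle)
t=33: (idle)
t=34: (idle)
t=35: (idle)
t=36: (idle)
t=37: (idle)
t=38: (idle)
t=39: (idle)
t=40: (idle)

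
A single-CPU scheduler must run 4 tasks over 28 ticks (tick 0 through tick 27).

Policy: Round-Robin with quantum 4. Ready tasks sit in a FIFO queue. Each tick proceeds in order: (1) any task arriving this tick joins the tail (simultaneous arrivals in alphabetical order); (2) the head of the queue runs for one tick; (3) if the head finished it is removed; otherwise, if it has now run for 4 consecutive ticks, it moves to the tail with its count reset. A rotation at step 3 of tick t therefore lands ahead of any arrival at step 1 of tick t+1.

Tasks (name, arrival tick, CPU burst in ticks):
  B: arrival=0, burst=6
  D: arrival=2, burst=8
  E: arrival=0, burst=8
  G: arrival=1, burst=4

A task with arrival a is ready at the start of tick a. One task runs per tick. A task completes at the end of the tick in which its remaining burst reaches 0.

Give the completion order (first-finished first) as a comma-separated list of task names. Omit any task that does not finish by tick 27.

completion order = G, B, E, D

t=0: queue=[B,E] q_used=0 → run B
t=1: queue=[B,E,G] q_used=1 → run B
t=2: queue=[B,E,G,D] q_used=2 → run B
t=3: queue=[B,E,G,D] q_used=3 → run B
t=4: queue=[E,G,D,B] q_used=0 → run E
t=5: queue=[E,G,D,B] q_used=1 → run E
t=6: queue=[E,G,D,B] q_used=2 → run E
t=7: queue=[E,G,D,B] q_used=3 → run E
t=8: queue=[G,D,B,E] q_used=0 → run G
t=9: queue=[G,D,B,E] q_used=1 → run G
t=10: queue=[G,D,B,E] q_used=2 → run G
t=11: queue=[G,D,B,E] q_used=3 → run G
t=12: queue=[D,B,E] q_used=0 → run D
t=13: queue=[D,B,E] q_used=1 → run D
t=14: queue=[D,B,E] q_used=2 → run D
t=15: queue=[D,B,E] q_used=3 → run D
t=16: queue=[B,E,D] q_used=0 → run B
t=17: queue=[B,E,D] q_used=1 → run B
t=18: queue=[E,D] q_used=0 → run E
t=19: queue=[E,D] q_used=1 → run E
t=20: queue=[E,D] q_used=2 → run E
t=21: queue=[E,D] q_used=3 → run E
t=22: queue=[D] q_used=0 → run D
t=23: queue=[D] q_used=1 → run D
t=24: queue=[D] q_used=2 → run D
t=25: queue=[D] q_used=3 → run D
t=26: (idle)
t=27: (idle)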